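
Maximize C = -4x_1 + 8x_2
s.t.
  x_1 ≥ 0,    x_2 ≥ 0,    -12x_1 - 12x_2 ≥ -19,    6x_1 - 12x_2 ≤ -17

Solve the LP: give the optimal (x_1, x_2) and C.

The binding constraints are x_1 = 0 and -12x_1 - 12x_2 = -19.
Solving simultaneously gives x_1 = 0, x_2 = 19/12.

x_1 = 0, x_2 = 19/12, maximum C = 38/3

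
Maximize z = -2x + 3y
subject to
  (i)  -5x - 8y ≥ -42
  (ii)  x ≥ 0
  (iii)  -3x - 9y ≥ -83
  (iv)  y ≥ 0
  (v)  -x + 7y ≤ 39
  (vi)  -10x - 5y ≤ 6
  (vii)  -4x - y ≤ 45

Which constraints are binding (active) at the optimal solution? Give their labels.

Vertices and z = -2x + 3y:
  (0, 21/4) → z = 63/4
  (42/5, 0) → z = -84/5
  (0, 0) → z = 0

The maximum is at (0, 21/4). Substituting into each constraint, equality holds for (i) and (ii); the remaining constraints have slack.

(i) and (ii)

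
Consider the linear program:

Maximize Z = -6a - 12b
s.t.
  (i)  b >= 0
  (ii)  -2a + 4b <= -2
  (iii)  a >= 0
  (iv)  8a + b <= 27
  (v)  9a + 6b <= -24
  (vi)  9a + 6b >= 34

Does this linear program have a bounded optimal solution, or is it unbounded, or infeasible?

Constraints 9a + 6b ≤ -24 and 9a + 6b ≥ 34 have parallel boundaries but demand opposite sides — no point can satisfy both, so the region is empty.

infeasible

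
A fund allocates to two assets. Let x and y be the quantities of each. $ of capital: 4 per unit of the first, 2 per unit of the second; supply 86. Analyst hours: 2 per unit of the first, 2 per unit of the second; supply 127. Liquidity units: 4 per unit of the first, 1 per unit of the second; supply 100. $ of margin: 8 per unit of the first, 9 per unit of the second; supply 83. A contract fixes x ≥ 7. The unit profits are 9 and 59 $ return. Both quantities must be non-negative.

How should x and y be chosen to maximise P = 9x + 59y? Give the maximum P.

x = 7, y = 3, maximum P = 240

Extreme points and P = 9x + 59y:
  (83/8, 0) → P = 747/8
  (7, 0) → P = 63
  (7, 3) → P = 240

The optimum lies where 8x + 9y = 83 and x = 7.
Solving simultaneously gives x = 7, y = 3.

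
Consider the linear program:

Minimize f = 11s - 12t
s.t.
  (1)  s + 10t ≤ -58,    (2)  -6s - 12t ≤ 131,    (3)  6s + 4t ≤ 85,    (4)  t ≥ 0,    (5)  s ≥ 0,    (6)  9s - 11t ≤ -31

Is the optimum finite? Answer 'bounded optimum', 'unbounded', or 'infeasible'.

The boundaries 6s + 4t = 85 and s = 0 meet at (0, 85/4), but that point violates s + 10t ≤ -58. Every candidate vertex is excluded by some other constraint, so the feasible region is empty.

infeasible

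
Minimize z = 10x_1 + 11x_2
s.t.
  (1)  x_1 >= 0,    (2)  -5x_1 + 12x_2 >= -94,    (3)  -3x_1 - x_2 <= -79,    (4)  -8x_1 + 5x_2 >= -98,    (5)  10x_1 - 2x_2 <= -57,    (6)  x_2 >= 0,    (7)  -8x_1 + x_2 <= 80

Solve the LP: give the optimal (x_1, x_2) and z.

x_1 = 101/16, x_2 = 961/16, minimum z = 11581/16

Feasible corners and z = 10x_1 + 11x_2:
  (0, 79) → z = 869
  (0, 80) → z = 880
  (101/16, 961/16) → z = 11581/16
The feasible region is unbounded (it extends along (1, 5), (1, 8)), but z strictly increases along every unbounded feasible direction, so there is no improving ray and the minimum is attained at a vertex.

At the optimal vertex, -3x_1 - x_2 = -79 and 10x_1 - 2x_2 = -57.
Solving simultaneously gives x_1 = 101/16, x_2 = 961/16.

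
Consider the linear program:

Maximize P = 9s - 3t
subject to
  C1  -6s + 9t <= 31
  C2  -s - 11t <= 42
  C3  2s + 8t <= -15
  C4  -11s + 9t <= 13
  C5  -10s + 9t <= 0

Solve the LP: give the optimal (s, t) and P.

s = 171/14, t = -69/14, maximum P = 873/7

Feasible corners and P = 9s - 3t:
  (171/14, -69/14) → P = 873/7
  (-54/17, -60/17) → P = -18
  (-135/98, -75/49) → P = -765/98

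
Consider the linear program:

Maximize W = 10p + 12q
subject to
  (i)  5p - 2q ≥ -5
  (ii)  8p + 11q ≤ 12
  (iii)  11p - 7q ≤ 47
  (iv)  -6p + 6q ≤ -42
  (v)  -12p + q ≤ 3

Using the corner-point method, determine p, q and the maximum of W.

Vertices and W = 10p + 12q:
  (-1/2, -15/2) → W = -95
  (-68/73, -597/73) → W = -7844/73
  (-10/11, -87/11) → W = -104

At the optimal vertex, 11p - 7q = 47 and -6p + 6q = -42.
Solving simultaneously gives p = -1/2, q = -15/2.

p = -1/2, q = -15/2, maximum W = -95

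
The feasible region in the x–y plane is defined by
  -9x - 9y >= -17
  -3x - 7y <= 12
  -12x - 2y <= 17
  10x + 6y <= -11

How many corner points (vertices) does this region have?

The feasible vertices (each the meet of two boundaries and inside every other half-plane) are:
  (-95/78, -31/26)
  (-5/52, -87/52)
  (-20/13, 19/26)

3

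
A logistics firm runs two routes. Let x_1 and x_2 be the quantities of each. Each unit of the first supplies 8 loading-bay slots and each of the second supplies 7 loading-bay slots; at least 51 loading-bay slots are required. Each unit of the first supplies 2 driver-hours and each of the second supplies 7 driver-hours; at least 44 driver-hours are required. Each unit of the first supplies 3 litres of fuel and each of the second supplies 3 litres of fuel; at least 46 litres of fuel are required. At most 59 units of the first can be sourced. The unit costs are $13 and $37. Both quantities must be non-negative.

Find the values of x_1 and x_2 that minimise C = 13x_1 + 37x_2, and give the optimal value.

x_1 = 38/3, x_2 = 8/3, minimum C = 790/3

Extreme points and C = 13x_1 + 37x_2:
  (0, 46/3) → C = 1702/3
  (22, 0) → C = 286
  (59, 0) → C = 767
  (38/3, 8/3) → C = 790/3
The feasible region is unbounded (it extends along (0, 1)), but C strictly increases along every unbounded feasible direction, so there is no improving ray and the minimum is attained at a vertex.

At the optimal vertex, 2x_1 + 7x_2 = 44 and 3x_1 + 3x_2 = 46.
Solving simultaneously gives x_1 = 38/3, x_2 = 8/3.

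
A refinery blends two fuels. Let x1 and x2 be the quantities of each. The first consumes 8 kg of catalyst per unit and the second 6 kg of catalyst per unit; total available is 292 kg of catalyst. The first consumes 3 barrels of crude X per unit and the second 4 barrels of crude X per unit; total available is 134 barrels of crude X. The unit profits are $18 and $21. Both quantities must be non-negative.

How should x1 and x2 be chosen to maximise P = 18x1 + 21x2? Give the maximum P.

Feasible corners and P = 18x1 + 21x2:
  (0, 0) → P = 0
  (0, 67/2) → P = 1407/2
  (73/2, 0) → P = 657
  (26, 14) → P = 762

x1 = 26, x2 = 14, maximum P = 762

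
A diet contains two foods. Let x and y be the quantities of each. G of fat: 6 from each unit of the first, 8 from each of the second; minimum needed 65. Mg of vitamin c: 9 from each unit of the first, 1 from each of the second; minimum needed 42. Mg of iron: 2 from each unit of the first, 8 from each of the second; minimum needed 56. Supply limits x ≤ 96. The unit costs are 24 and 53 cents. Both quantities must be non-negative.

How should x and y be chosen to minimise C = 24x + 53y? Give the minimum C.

x = 4, y = 6, minimum C = 414

Extreme points and C = 24x + 53y:
  (0, 42) → C = 2226
  (28, 0) → C = 672
  (96, 0) → C = 2304
  (4, 6) → C = 414
The feasible region is unbounded (it extends along (0, 1)), but C strictly increases along every unbounded feasible direction, so there is no improving ray and the minimum is attained at a vertex.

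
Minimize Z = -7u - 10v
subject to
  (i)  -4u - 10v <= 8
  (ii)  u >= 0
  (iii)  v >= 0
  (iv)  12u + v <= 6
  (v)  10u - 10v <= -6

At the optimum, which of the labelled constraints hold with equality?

(ii) and (iv)

Feasible corners and Z = -7u - 10v:
  (0, 6) → Z = -60
  (0, 3/5) → Z = -6
  (27/65, 66/65) → Z = -849/65

The minimum is at (0, 6). Substituting into each constraint, equality holds for (ii) and (iv); the remaining constraints have slack.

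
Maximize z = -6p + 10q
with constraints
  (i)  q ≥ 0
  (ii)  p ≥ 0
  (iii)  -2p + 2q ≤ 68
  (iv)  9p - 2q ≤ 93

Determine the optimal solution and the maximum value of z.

p = 23, q = 57, maximum z = 432

Feasible corners and z = -6p + 10q:
  (0, 0) → z = 0
  (31/3, 0) → z = -62
  (0, 34) → z = 340
  (23, 57) → z = 432

The optimum lies where -2p + 2q = 68 and 9p - 2q = 93.
Solving simultaneously gives p = 23, q = 57.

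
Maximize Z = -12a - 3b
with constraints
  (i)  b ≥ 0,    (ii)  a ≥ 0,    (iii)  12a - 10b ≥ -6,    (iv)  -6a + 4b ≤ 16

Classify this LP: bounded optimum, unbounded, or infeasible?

Corner points and Z = -12a - 3b:
  (0, 0) → Z = 0
  (0, 3/5) → Z = -9/5
The feasible region has finitely many vertices and no improving ray; the maximum is 0 at (0, 0).

bounded optimum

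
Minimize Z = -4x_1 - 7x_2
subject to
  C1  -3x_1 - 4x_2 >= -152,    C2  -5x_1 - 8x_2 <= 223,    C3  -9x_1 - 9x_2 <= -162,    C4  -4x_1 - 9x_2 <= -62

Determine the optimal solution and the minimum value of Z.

x_1 = -80, x_2 = 98, minimum Z = -366

Extreme points and Z = -4x_1 - 7x_2:
  (-80, 98) → Z = -366
  (1120/11, -422/11) → Z = -1526/11
  (20, -2) → Z = -66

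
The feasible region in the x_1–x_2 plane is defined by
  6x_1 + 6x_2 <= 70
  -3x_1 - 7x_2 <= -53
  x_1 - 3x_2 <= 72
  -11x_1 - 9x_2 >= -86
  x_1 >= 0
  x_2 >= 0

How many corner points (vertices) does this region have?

3

Pairwise boundary intersections that survive every other constraint:
  (5/2, 13/2)
  (0, 53/7)
  (0, 86/9)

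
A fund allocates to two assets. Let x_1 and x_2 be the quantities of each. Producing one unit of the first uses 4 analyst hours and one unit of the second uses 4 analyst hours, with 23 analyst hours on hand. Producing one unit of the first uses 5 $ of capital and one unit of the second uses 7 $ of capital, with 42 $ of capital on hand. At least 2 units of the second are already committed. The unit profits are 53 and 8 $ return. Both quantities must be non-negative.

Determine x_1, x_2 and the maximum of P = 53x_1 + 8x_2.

x_1 = 15/4, x_2 = 2, maximum P = 859/4

Extreme points and P = 53x_1 + 8x_2:
  (0, 23/4) → P = 46
  (0, 2) → P = 16
  (15/4, 2) → P = 859/4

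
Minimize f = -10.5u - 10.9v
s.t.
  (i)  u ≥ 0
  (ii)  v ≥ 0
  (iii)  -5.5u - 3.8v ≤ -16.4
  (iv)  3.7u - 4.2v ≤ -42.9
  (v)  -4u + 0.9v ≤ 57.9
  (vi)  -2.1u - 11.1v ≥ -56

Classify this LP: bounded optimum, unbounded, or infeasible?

The boundaries u = 0 and -5.5u - 3.8v = -16.4 meet at (0, 82/19), but that point violates 3.7u - 4.2v ≤ -42.9. Every candidate vertex is excluded by some other constraint, so the feasible region is empty.

infeasible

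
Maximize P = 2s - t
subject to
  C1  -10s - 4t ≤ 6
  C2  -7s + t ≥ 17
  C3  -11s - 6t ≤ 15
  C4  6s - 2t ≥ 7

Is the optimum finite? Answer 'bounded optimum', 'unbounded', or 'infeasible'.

The boundaries -10s - 4t = 6 and -7s + t = 17 meet at (-37/19, 64/19), but that point violates 6s - 2t ≥ 7. Every candidate vertex is excluded by some other constraint, so the feasible region is empty.

infeasible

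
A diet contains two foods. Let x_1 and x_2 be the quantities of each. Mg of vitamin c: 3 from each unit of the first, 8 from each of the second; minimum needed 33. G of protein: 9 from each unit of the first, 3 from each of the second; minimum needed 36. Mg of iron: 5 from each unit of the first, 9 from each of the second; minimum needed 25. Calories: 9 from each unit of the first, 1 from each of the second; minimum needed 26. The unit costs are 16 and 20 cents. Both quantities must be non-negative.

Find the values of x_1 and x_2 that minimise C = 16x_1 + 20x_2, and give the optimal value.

x_1 = 3, x_2 = 3, minimum C = 108

Corner points and C = 16x_1 + 20x_2:
  (0, 26) → C = 520
  (11, 0) → C = 176
  (3, 3) → C = 108
  (7/3, 5) → C = 412/3
The feasible region is unbounded (it extends along (0, 1), (1, 0)), but C strictly increases along every unbounded feasible direction, so there is no improving ray and the minimum is attained at a vertex.

At the optimal vertex, 3x_1 + 8x_2 = 33 and 9x_1 + 3x_2 = 36.
Solving simultaneously gives x_1 = 3, x_2 = 3.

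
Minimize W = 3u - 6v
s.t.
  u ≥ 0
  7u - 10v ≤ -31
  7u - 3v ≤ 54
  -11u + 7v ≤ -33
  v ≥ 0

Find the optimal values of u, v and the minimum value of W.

u = 279/16, v = 363/16, minimum W = -1341/16

Corner points and W = 3u - 6v:
  (633/49, 85/7) → W = -1671/49
  (547/61, 572/61) → W = -1791/61
  (279/16, 363/16) → W = -1341/16

At the optimal vertex, 7u - 3v = 54 and -11u + 7v = -33.
Solving simultaneously gives u = 279/16, v = 363/16.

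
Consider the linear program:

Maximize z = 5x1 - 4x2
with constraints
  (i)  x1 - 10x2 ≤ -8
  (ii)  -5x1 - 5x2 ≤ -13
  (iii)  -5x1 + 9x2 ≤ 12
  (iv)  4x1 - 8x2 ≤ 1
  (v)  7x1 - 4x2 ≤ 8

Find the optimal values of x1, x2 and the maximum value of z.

Feasible corners and z = 5x1 - 4x2:
  (18/11, 53/55) → z = 238/55
  (56/33, 32/33) → z = 152/33
  (57/70, 25/14) → z = -43/14
  (120/43, 124/43) → z = 104/43

x1 = 56/33, x2 = 32/33, maximum z = 152/33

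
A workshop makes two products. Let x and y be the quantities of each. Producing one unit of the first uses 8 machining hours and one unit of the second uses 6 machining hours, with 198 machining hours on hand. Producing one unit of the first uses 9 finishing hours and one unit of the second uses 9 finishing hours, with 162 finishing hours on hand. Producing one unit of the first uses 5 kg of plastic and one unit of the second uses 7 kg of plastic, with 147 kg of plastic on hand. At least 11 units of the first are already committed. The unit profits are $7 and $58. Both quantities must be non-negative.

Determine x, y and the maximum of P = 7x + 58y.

x = 11, y = 7, maximum P = 483

Feasible corners and P = 7x + 58y:
  (18, 0) → P = 126
  (11, 0) → P = 77
  (11, 7) → P = 483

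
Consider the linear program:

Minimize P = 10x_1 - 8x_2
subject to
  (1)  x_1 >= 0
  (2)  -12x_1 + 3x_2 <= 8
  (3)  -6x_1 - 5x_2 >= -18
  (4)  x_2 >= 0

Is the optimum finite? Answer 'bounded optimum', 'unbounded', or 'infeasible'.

bounded optimum

Extreme points and P = 10x_1 - 8x_2:
  (0, 8/3) → P = -64/3
  (0, 0) → P = 0
  (7/39, 44/13) → P = -986/39
  (3, 0) → P = 30
The feasible region has finitely many vertices and no improving ray; the minimum is -986/39 at (7/39, 44/13).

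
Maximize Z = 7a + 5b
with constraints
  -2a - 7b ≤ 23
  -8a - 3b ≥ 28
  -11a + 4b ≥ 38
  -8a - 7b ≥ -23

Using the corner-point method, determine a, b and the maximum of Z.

a = -265/32, b = 51/4, maximum Z = 185/32

Corner points and Z = 7a + 5b:
  (-358/85, -177/85) → Z = -3391/85
  (-226/65, -4/65) → Z = -1602/65
  (-265/32, 51/4) → Z = 185/32
The feasible region is unbounded (it extends along (-7, 8), (-7, 2)), but Z strictly decreases along every unbounded feasible direction, so there is no improving ray and the maximum is attained at a vertex.

The optimum lies where -8a - 3b = 28 and -8a - 7b = -23.
Solving simultaneously gives a = -265/32, b = 51/4.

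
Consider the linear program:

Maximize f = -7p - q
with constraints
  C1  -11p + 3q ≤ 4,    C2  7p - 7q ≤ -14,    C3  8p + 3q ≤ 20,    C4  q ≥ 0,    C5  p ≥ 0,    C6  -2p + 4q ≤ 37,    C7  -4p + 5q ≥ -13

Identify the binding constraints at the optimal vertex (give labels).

Feasible corners and f = -7p - q:
  (1/4, 9/4) → f = -4
  (16/19, 84/19) → f = -196/19
  (14/11, 36/11) → f = -134/11

The maximum is at (1/4, 9/4). Substituting into each constraint, equality holds for C1 and C2; the remaining constraints have slack.

C1 and C2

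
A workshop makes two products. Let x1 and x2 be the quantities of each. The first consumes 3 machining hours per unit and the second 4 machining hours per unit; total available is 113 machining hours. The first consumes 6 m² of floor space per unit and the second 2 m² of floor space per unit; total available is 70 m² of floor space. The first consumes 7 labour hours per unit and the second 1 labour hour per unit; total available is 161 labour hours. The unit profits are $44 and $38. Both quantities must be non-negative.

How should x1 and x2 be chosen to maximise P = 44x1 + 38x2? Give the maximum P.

x1 = 3, x2 = 26, maximum P = 1120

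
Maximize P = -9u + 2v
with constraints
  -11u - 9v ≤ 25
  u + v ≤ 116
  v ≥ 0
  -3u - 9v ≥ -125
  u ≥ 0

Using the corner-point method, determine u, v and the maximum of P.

u = 0, v = 125/9, maximum P = 250/9

Corner points and P = -9u + 2v:
  (125/3, 0) → P = -375
  (0, 0) → P = 0
  (0, 125/9) → P = 250/9

The binding constraints are -3u - 9v = -125 and u = 0.
Solving simultaneously gives u = 0, v = 125/9.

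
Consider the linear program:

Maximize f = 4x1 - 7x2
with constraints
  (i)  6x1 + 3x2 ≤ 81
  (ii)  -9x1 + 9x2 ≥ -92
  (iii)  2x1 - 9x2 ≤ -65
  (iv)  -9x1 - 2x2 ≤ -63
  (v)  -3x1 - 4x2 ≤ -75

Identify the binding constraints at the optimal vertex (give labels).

(i) and (v)

Feasible corners and f = 4x1 - 7x2:
  (9/5, 117/5) → f = -783/5
  (33/5, 69/5) → f = -351/5
  (17/5, 81/5) → f = -499/5

The maximum is at (33/5, 69/5). Substituting into each constraint, equality holds for (i) and (v); the remaining constraints have slack.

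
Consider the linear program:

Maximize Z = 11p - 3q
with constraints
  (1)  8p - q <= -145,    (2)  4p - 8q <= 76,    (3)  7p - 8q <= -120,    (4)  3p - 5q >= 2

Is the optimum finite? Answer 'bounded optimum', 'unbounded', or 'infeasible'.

bounded optimum

Corner points and Z = 11p - 3q:
  (-196/3, -253/6) → Z = -3553/6
  (-91, -55) → Z = -836
  (-56, -34) → Z = -514
The feasible region has finitely many vertices and no improving ray; the maximum is -514 at (-56, -34).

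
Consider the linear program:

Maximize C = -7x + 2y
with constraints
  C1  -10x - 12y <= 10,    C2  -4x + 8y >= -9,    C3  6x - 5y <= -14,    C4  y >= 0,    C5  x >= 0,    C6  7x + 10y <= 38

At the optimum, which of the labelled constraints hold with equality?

C5 and C6

Extreme points and C = -7x + 2y:
  (0, 14/5) → C = 28/5
  (10/19, 326/95) → C = 302/95
  (0, 19/5) → C = 38/5

The maximum is at (0, 19/5). Substituting into each constraint, equality holds for C5 and C6; the remaining constraints have slack.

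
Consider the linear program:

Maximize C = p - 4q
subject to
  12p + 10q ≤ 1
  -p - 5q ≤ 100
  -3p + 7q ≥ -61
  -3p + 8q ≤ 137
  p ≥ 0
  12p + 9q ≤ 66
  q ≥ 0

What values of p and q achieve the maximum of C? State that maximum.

p = 1/12, q = 0, maximum C = 1/12

Corner points and C = p - 4q:
  (0, 1/10) → C = -2/5
  (1/12, 0) → C = 1/12
  (0, 0) → C = 0

At the optimal vertex, 12p + 10q = 1 and q = 0.
Solving simultaneously gives p = 1/12, q = 0.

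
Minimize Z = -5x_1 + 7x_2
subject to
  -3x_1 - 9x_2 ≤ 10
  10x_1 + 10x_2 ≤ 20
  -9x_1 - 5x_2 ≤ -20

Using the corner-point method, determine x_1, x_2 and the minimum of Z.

Vertices and Z = -5x_1 + 7x_2:
  (14/3, -8/3) → Z = -42
  (115/33, -25/11) → Z = -100/3
  (5/2, -1/2) → Z = -16

x_1 = 14/3, x_2 = -8/3, minimum Z = -42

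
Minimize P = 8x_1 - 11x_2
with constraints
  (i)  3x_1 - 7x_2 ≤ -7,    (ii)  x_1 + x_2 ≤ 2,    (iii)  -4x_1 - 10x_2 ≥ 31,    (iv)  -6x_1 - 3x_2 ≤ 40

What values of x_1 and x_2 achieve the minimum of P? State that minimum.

Extreme points and P = 8x_1 - 11x_2:
  (-287/58, -65/58) → P = -1581/58
  (-301/51, -26/17) → P = -1550/51
  (-307/48, -13/24) → P = -1085/24

The binding constraints are -4x_1 - 10x_2 = 31 and -6x_1 - 3x_2 = 40.
Solving simultaneously gives x_1 = -307/48, x_2 = -13/24.

x_1 = -307/48, x_2 = -13/24, minimum P = -1085/24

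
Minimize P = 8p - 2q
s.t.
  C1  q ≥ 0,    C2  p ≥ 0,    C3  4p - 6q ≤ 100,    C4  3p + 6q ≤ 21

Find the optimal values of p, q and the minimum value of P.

Corner points and P = 8p - 2q:
  (0, 0) → P = 0
  (7, 0) → P = 56
  (0, 7/2) → P = -7

The binding constraints are p = 0 and 3p + 6q = 21.
Solving simultaneously gives p = 0, q = 7/2.

p = 0, q = 7/2, minimum P = -7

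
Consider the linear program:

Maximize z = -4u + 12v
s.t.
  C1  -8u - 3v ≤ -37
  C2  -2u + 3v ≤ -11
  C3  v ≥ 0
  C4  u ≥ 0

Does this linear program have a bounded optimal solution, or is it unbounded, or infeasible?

unbounded

From the feasible point (11/2, 0), moving in the direction (3, 2) keeps every constraint satisfied while z increases without bound.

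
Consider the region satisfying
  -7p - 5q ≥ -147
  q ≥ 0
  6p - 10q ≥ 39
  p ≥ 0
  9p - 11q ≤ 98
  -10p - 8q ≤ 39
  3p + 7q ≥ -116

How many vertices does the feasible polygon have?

Pairwise boundary intersections that survive every other constraint:
  (333/20, 609/100)
  (2107/122, 637/122)
  (13/2, 0)
  (98/9, 0)

4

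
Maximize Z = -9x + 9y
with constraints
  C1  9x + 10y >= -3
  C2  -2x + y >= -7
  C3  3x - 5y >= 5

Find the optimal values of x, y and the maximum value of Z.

x = 7/15, y = -18/25, maximum Z = -267/25

The binding constraints are 9x + 10y = -3 and 3x - 5y = 5.
Solving simultaneously gives x = 7/15, y = -18/25.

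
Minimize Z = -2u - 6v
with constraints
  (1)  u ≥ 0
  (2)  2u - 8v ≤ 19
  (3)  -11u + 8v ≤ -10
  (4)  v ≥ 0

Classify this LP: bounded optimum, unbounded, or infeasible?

unbounded

From the feasible point (19/2, 0), moving in the direction (8, 2) keeps every constraint satisfied while Z decreases without bound.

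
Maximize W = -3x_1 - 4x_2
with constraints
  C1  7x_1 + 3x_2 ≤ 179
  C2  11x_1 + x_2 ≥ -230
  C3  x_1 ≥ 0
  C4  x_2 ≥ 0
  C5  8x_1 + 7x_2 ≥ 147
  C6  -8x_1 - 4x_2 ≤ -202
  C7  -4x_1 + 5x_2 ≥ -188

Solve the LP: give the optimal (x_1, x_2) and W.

The optimum lies where x_2 = 0 and -8x_1 - 4x_2 = -202.
Solving simultaneously gives x_1 = 101/4, x_2 = 0.

x_1 = 101/4, x_2 = 0, maximum W = -303/4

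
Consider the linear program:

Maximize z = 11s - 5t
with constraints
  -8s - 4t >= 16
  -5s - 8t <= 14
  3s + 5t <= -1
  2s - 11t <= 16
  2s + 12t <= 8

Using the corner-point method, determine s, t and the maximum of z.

Vertices and z = 11s - 5t:
  (-18/11, -8/11) → z = -158/11
  (-28/11, 12/11) → z = -368/11
  (-58/11, 17/11) → z = -723/11

s = -18/11, t = -8/11, maximum z = -158/11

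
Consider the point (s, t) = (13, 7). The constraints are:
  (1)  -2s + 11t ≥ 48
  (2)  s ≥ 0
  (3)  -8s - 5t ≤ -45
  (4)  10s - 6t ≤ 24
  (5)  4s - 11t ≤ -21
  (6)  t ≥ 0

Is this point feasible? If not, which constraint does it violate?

Constraint (4): 10s - 6t = 88, which is not ≤ 24. All other constraints are satisfied.

not feasible — violates (4)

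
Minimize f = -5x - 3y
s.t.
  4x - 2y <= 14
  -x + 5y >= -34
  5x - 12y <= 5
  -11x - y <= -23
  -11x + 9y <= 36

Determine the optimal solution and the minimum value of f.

Feasible corners and f = -5x - 3y:
  (79/19, 25/19) → f = -470/19
  (99/7, 149/7) → f = -942/7
  (281/137, 60/137) → f = -1585/137
  (171/110, 59/10) → f = -1401/55

At the optimal vertex, 4x - 2y = 14 and -11x + 9y = 36.
Solving simultaneously gives x = 99/7, y = 149/7.

x = 99/7, y = 149/7, minimum f = -942/7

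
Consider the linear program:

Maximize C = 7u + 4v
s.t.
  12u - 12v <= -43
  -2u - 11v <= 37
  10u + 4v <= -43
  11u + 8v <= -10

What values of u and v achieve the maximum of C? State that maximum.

u = -76/9, v = 373/36, maximum C = -53/3

Corner points and C = 7u + 4v:
  (-917/156, -179/78) → C = -2617/52
  (-86/21, -43/84) → C = -215/7
  (-76/9, 373/36) → C = -53/3
The feasible region is unbounded (it extends along (-11, 2), (-8, 11)), but C strictly decreases along every unbounded feasible direction, so there is no improving ray and the maximum is attained at a vertex.

At the optimal vertex, 10u + 4v = -43 and 11u + 8v = -10.
Solving simultaneously gives u = -76/9, v = 373/36.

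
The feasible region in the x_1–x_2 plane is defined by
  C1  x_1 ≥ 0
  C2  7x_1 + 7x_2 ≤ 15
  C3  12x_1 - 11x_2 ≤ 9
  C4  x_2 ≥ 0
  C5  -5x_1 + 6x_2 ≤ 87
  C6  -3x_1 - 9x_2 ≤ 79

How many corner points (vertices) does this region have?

4

Intersecting each pair of boundary lines and keeping only the points that satisfy every inequality leaves:
  (0, 15/7)
  (0, 0)
  (228/161, 117/161)
  (3/4, 0)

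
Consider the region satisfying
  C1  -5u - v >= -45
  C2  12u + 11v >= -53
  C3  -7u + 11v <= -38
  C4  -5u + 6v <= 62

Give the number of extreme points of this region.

3

Pairwise boundary intersections that survive every other constraint:
  (548/43, -805/43)
  (533/62, 125/62)
  (-15/19, -827/209)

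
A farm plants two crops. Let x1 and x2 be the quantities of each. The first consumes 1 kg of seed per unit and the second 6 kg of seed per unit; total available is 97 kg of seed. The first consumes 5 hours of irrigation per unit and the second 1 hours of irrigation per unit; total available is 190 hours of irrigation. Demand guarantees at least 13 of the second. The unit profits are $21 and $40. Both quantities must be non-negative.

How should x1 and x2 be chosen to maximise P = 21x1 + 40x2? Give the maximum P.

x1 = 19, x2 = 13, maximum P = 919

Vertices and P = 21x1 + 40x2:
  (0, 97/6) → P = 1940/3
  (0, 13) → P = 520
  (19, 13) → P = 919

At the optimal vertex, x1 + 6x2 = 97 and x2 = 13.
Solving simultaneously gives x1 = 19, x2 = 13.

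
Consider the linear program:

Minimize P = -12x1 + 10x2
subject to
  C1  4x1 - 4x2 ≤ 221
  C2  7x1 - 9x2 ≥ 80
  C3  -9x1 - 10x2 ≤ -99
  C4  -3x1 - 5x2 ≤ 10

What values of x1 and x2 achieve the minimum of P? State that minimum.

x1 = 1669/8, x2 = 1227/8, minimum P = -3879/4

The binding constraints are 4x1 - 4x2 = 221 and 7x1 - 9x2 = 80.
Solving simultaneously gives x1 = 1669/8, x2 = 1227/8.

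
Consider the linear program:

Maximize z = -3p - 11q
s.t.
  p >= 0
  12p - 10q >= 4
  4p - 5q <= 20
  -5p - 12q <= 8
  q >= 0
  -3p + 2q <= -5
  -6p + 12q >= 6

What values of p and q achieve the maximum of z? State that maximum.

Extreme points and z = -3p - 11q:
  (7, 8) → z = -109
  (15, 8) → z = -133
  (3, 2) → z = -31
The feasible region is unbounded (it extends along (5, 4), (5, 6)), but z strictly decreases along every unbounded feasible direction, so there is no improving ray and the maximum is attained at a vertex.

The binding constraints are -3p + 2q = -5 and -6p + 12q = 6.
Solving simultaneously gives p = 3, q = 2.

p = 3, q = 2, maximum z = -31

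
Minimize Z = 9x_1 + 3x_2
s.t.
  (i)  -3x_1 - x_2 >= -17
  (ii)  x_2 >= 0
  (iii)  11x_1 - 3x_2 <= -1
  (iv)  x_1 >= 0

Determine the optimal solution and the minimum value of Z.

Extreme points and Z = 9x_1 + 3x_2:
  (5/2, 19/2) → Z = 51
  (0, 17) → Z = 51
  (0, 1/3) → Z = 1

The optimum lies where 11x_1 - 3x_2 = -1 and x_1 = 0.
Solving simultaneously gives x_1 = 0, x_2 = 1/3.

x_1 = 0, x_2 = 1/3, minimum Z = 1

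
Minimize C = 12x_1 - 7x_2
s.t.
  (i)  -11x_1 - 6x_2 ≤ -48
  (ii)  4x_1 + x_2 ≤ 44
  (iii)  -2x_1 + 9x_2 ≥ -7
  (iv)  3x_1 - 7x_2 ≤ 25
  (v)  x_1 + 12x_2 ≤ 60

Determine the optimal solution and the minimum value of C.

x_1 = 12/7, x_2 = 34/7, minimum C = -94/7

Feasible corners and C = 12x_1 - 7x_2:
  (158/37, 19/111) → C = 5555/111
  (12/7, 34/7) → C = -94/7
  (403/38, 30/19) → C = 2208/19
  (468/47, 196/47) → C = 4244/47

The optimum lies where -11x_1 - 6x_2 = -48 and x_1 + 12x_2 = 60.
Solving simultaneously gives x_1 = 12/7, x_2 = 34/7.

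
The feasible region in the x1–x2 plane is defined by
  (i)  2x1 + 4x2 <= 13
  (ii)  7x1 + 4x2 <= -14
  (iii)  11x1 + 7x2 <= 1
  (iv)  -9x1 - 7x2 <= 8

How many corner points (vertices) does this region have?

Pairwise boundary intersections that survive every other constraint:
  (-27/5, 119/20)
  (-123/22, 133/22)
  (-66/13, 70/13)

3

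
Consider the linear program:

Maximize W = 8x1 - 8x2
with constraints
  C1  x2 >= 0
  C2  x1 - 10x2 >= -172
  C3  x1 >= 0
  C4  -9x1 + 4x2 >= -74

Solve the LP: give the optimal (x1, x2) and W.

x1 = 74/9, x2 = 0, maximum W = 592/9

Extreme points and W = 8x1 - 8x2:
  (0, 0) → W = 0
  (74/9, 0) → W = 592/9
  (0, 86/5) → W = -688/5
  (714/43, 811/43) → W = -776/43

The binding constraints are x2 = 0 and -9x1 + 4x2 = -74.
Solving simultaneously gives x1 = 74/9, x2 = 0.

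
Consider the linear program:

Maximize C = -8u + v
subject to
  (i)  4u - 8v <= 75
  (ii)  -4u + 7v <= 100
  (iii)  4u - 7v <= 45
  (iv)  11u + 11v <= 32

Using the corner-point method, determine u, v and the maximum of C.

Feasible corners and C = -8u + v:
  (-1325/4, -175) → C = 2475
  (-165/4, -30) → C = 300
  (-876/121, 1228/121) → C = 8236/121
  (719/121, -367/121) → C = -6119/121

u = -1325/4, v = -175, maximum C = 2475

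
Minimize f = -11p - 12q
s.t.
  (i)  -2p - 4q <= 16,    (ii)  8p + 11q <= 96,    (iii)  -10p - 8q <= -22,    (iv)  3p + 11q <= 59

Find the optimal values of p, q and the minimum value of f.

Feasible corners and f = -11p - 12q:
  (56, -32) → f = -232
  (9, -17/2) → f = 3
  (37/5, 184/55) → f = -1337/11
  (-115/43, 262/43) → f = -1879/43

p = 56, q = -32, minimum f = -232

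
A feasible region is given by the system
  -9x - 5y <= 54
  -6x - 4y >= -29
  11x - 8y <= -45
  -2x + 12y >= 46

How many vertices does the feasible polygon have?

Intersecting each pair of boundary lines and keeping only the points that satisfy every inequality leaves:
  (-361/6, 195/2)
  (-439/59, 153/59)
  (13/23, 589/92)
  (-43/29, 104/29)

4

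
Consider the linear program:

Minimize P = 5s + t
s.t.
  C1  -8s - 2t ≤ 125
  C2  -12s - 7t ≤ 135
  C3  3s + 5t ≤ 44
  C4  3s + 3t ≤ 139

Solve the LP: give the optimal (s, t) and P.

s = -713/34, t = 727/34, minimum P = -1419/17

Vertices and P = 5s + t:
  (-605/32, 105/8) → P = -2605/32
  (-713/34, 727/34) → P = -1419/17
  (563/6, -95/2) → P = 1265/3
The feasible region is unbounded (it extends along (7, -12), (1, -1)), but P strictly increases along every unbounded feasible direction, so there is no improving ray and the minimum is attained at a vertex.

At the optimal vertex, -8s - 2t = 125 and 3s + 5t = 44.
Solving simultaneously gives s = -713/34, t = 727/34.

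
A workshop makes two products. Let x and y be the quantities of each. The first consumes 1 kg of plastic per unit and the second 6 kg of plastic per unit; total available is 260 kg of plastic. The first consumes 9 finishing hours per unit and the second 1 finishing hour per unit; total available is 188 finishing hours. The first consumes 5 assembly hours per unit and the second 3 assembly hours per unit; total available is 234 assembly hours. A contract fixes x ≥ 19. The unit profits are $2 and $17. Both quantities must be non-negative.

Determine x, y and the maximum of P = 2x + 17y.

Feasible corners and P = 2x + 17y:
  (188/9, 0) → P = 376/9
  (19, 0) → P = 38
  (19, 17) → P = 327

At the optimal vertex, 9x + y = 188 and x = 19.
Solving simultaneously gives x = 19, y = 17.

x = 19, y = 17, maximum P = 327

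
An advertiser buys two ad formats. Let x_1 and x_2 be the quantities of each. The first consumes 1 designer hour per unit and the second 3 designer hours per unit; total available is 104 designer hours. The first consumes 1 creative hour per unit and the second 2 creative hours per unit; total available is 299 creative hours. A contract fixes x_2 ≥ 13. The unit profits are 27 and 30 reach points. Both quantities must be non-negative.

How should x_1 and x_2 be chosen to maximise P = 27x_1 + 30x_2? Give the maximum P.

Feasible corners and P = 27x_1 + 30x_2:
  (0, 104/3) → P = 1040
  (0, 13) → P = 390
  (65, 13) → P = 2145

The optimum lies where x_1 + 3x_2 = 104 and x_2 = 13.
Solving simultaneously gives x_1 = 65, x_2 = 13.

x_1 = 65, x_2 = 13, maximum P = 2145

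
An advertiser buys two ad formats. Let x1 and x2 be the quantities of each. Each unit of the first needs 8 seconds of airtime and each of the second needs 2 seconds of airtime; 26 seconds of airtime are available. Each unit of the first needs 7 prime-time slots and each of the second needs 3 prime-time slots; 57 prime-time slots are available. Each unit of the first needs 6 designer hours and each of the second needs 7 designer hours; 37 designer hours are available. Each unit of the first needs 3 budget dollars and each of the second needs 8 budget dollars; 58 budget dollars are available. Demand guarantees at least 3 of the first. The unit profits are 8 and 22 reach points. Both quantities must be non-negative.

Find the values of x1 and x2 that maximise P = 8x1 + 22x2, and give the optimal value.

x1 = 3, x2 = 1, maximum P = 46

Vertices and P = 8x1 + 22x2:
  (13/4, 0) → P = 26
  (3, 0) → P = 24
  (3, 1) → P = 46

The optimum lies where 8x1 + 2x2 = 26 and x1 = 3.
Solving simultaneously gives x1 = 3, x2 = 1.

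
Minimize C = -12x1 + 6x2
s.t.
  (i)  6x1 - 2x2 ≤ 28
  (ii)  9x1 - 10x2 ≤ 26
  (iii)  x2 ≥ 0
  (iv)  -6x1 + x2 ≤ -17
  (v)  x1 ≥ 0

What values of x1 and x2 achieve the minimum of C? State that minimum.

x1 = 38/7, x2 = 16/7, minimum C = -360/7

Corner points and C = -12x1 + 6x2:
  (38/7, 16/7) → C = -360/7
  (26/9, 0) → C = -104/3
  (17/6, 0) → C = -34
The feasible region is unbounded (it extends along (1, 3), (1, 6)), but C strictly increases along every unbounded feasible direction, so there is no improving ray and the minimum is attained at a vertex.

The binding constraints are 6x1 - 2x2 = 28 and 9x1 - 10x2 = 26.
Solving simultaneously gives x1 = 38/7, x2 = 16/7.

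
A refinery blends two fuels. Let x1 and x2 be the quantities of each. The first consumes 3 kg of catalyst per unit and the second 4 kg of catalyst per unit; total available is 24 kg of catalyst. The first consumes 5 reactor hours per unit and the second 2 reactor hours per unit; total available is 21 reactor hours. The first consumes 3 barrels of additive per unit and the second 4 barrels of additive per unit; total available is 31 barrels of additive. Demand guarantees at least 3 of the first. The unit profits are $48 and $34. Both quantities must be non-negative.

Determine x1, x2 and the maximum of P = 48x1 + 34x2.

x1 = 3, x2 = 3, maximum P = 246

Extreme points and P = 48x1 + 34x2:
  (21/5, 0) → P = 1008/5
  (3, 0) → P = 144
  (3, 3) → P = 246

The binding constraints are 5x1 + 2x2 = 21 and x1 = 3.
Solving simultaneously gives x1 = 3, x2 = 3.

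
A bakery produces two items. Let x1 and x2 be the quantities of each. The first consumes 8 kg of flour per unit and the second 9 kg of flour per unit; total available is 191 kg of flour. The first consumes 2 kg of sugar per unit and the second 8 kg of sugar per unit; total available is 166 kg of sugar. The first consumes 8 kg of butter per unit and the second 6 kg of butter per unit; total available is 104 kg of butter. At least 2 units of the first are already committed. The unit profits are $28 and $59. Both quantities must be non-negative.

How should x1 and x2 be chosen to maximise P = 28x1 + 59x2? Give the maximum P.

x1 = 2, x2 = 44/3, maximum P = 2764/3

Extreme points and P = 28x1 + 59x2:
  (13, 0) → P = 364
  (2, 0) → P = 56
  (2, 44/3) → P = 2764/3

At the optimal vertex, 8x1 + 6x2 = 104 and x1 = 2.
Solving simultaneously gives x1 = 2, x2 = 44/3.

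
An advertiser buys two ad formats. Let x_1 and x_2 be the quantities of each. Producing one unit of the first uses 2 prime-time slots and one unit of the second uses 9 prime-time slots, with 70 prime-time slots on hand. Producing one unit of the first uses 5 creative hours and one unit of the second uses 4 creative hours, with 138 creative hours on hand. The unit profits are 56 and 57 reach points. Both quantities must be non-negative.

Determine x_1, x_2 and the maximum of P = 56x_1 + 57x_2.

x_1 = 26, x_2 = 2, maximum P = 1570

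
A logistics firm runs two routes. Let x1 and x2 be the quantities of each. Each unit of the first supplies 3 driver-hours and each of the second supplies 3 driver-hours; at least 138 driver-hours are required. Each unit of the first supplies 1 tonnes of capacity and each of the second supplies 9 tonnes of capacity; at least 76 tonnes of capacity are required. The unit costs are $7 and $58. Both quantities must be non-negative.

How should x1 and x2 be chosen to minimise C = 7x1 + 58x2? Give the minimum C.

x1 = 169/4, x2 = 15/4, minimum C = 2053/4

Corner points and C = 7x1 + 58x2:
  (0, 46) → C = 2668
  (76, 0) → C = 532
  (169/4, 15/4) → C = 2053/4
The feasible region is unbounded (it extends along (0, 1), (1, 0)), but C strictly increases along every unbounded feasible direction, so there is no improving ray and the minimum is attained at a vertex.

The binding constraints are 3x1 + 3x2 = 138 and x1 + 9x2 = 76.
Solving simultaneously gives x1 = 169/4, x2 = 15/4.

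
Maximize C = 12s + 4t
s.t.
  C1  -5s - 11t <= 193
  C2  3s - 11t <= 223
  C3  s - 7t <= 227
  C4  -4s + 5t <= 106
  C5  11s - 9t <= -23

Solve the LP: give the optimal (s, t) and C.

Feasible corners and C = 12s + 4t:
  (-2131/69, -242/69) → C = -26540/69
  (-995/83, -1004/83) → C = -15956/83
  (839/19, 1074/19) → C = 756

The binding constraints are -4s + 5t = 106 and 11s - 9t = -23.
Solving simultaneously gives s = 839/19, t = 1074/19.

s = 839/19, t = 1074/19, maximum C = 756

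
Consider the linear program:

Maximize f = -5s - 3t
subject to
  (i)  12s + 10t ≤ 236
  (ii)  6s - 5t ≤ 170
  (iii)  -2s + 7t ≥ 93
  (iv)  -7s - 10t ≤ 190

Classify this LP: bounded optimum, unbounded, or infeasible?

unbounded

From the feasible point (361/52, 397/26), moving in the direction (-10, 7) keeps every constraint satisfied while f increases without bound.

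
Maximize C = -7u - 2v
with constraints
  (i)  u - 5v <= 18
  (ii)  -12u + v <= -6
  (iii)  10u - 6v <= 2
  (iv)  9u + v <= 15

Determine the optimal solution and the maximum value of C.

Feasible corners and C = -7u - 2v:
  (17/31, 18/31) → C = -5
  (1, 6) → C = -19
  (23/16, 33/16) → C = -227/16

u = 17/31, v = 18/31, maximum C = -5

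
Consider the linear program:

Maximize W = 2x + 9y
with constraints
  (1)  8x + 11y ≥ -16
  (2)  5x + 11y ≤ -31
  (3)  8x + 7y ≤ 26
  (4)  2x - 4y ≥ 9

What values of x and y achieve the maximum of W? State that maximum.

x = 5, y = -56/11, maximum W = -394/11

Corner points and W = 2x + 9y:
  (5, -56/11) → W = -394/11
  (199/16, -21/2) → W = -557/8
  (503/53, -378/53) → W = -2396/53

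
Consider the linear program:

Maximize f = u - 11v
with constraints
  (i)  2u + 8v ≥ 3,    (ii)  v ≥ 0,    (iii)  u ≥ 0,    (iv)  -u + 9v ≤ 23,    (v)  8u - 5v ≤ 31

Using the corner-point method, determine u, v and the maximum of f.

u = 31/8, v = 0, maximum f = 31/8

Extreme points and f = u - 11v:
  (3/2, 0) → f = 3/2
  (0, 3/8) → f = -33/8
  (31/8, 0) → f = 31/8
  (0, 23/9) → f = -253/9
  (394/67, 215/67) → f = -1971/67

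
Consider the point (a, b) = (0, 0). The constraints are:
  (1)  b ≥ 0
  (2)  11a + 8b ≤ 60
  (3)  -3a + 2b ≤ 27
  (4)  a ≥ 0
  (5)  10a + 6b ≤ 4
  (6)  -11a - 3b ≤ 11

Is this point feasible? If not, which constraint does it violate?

feasible

(1): 0 ≥ 0 ✓
(2): 0 ≤ 60 ✓
(3): 0 ≤ 27 ✓
(4): 0 ≥ 0 ✓
(5): 0 ≤ 4 ✓
(6): 0 ≤ 11 ✓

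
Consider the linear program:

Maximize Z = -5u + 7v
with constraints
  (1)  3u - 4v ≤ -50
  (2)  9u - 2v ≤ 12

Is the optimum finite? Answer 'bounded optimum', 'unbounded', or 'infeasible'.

unbounded

From the feasible point (74/15, 81/5), moving in the direction (2, 9) keeps every constraint satisfied while Z increases without bound.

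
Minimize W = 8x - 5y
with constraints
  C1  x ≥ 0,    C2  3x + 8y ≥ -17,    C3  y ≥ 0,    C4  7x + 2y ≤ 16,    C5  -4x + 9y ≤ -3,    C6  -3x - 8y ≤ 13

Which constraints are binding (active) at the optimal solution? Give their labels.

Extreme points and W = 8x - 5y:
  (16/7, 0) → W = 128/7
  (3/4, 0) → W = 6
  (150/71, 43/71) → W = 985/71

The minimum is at (3/4, 0). Substituting into each constraint, equality holds for C3 and C5; the remaining constraints have slack.

C3 and C5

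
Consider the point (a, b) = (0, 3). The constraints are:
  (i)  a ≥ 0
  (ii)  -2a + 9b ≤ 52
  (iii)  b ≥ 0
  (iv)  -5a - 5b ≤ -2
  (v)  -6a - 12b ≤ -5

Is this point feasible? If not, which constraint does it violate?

feasible

(i): 0 ≥ 0 ✓
(ii): 27 ≤ 52 ✓
(iii): 3 ≥ 0 ✓
(iv): -15 ≤ -2 ✓
(v): -36 ≤ -5 ✓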